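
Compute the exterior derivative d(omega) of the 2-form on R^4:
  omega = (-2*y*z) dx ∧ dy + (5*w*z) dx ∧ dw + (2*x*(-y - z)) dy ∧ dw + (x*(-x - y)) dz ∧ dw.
d(omega) = (-2*y) dx ∧ dy ∧ dz + (-5*w - 2*x - y) dx ∧ dz ∧ dw + (-2*y - 2*z) dx ∧ dy ∧ dw + (x) dy ∧ dz ∧ dw

For a 2-form omega = sum_{i<j} g_{ij} dx_i ∧ dx_j, the exterior derivative is
  d(omega) = sum_{i<j} d(g_{ij}) ∧ dx_i ∧ dx_j = sum_{i<j, k} (∂g_{ij}/∂x_k) dx_k ∧ dx_i ∧ dx_j.
Expand each term, using dx_k ∧ dx_i ∧ dx_j = sgn(permutation) dx_{(a)} ∧ dx_{(b)} ∧ dx_{(c)} with (a < b < c) sorted:
  d(-2*y*z) includes (∂/∂z)(-2*y*z) dz = (-2*y) dz, which multiplied by dx ∧ dy gives (-2*y) dx ∧ dy ∧ dz
  d(5*w*z) includes (∂/∂z)(5*w*z) dz = (5*w) dz, which multiplied by dx ∧ dw gives (-5*w) dx ∧ dz ∧ dw
  d(2*x*(-y - z)) includes (∂/∂x)(2*x*(-y - z)) dx = (-2*y - 2*z) dx, which multiplied by dy ∧ dw gives (-2*y - 2*z) dx ∧ dy ∧ dw
  d(2*x*(-y - z)) includes (∂/∂z)(2*x*(-y - z)) dz = (-2*x) dz, which multiplied by dy ∧ dw gives (2*x) dy ∧ dz ∧ dw
  d(x*(-x - y)) includes (∂/∂x)(x*(-x - y)) dx = (-2*x - y) dx, which multiplied by dz ∧ dw gives (-2*x - y) dx ∧ dz ∧ dw
  d(x*(-x - y)) includes (∂/∂y)(x*(-x - y)) dy = (-x) dy, which multiplied by dz ∧ dw gives (-x) dy ∧ dz ∧ dw
Collecting like 3-forms: d(omega) = (-2*y) dx ∧ dy ∧ dz + (-5*w - 2*x - y) dx ∧ dz ∧ dw + (-2*y - 2*z) dx ∧ dy ∧ dw + (x) dy ∧ dz ∧ dw.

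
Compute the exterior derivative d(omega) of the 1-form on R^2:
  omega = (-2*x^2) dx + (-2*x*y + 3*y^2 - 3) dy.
d(omega) = (-2*y) dx ∧ dy

For a 1-form omega = sum_i f_i dx_i, the exterior derivative is
  d(omega) = sum_{i < j} (∂f_j/∂x_i - ∂f_i/∂x_j) dx_i ∧ dx_j.
  coefficient of dx ∧ dy: ∂f_2/∂x - ∂f_1/∂y = ∂(-2*x*y + 3*y^2 - 3)/∂x - ∂(-2*x^2)/∂y = -2*y
Assembling: d(omega) = (-2*y) dx ∧ dy.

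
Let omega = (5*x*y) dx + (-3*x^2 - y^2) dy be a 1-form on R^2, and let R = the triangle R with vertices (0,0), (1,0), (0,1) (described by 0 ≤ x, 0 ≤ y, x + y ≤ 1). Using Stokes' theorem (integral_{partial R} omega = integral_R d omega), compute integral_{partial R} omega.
integral_(partial R) omega = -11/6

Stokes: integral_partial_R omega = integral_R d omega with d omega = (∂Q/∂x - ∂P/∂y) dx ∧ dy.
  ∂Q/∂x = -6*x
  ∂P/∂y = 5*x
  integrand = ∂Q/∂x - ∂P/∂y = -11*x.
Integrating over R: integral_0^1 integral_0^{1-x} (-11*x) dy dx = -11/6.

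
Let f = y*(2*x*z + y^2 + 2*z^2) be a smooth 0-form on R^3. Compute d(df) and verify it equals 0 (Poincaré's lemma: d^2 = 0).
d(df) = 0

Step 1: df = sum_i (∂f/∂x_i) dx_i = (2*y*z) dx + (2*x*z + 3*y^2 + 2*z^2) dy + (2*y*(x + 2*z)) dz.
Step 2: Apply d again. Using the 1-form formula, the coefficient of dx ∧ dy in d(df) is ∂^2 f/∂x ∂y - ∂^2 f/∂y ∂x = (2*z) - (2*z) = 0 (equality of mixed partials for smooth f).
Similarly for dx ∧ dz and dy ∧ dz — all coefficients vanish. So d(df) = 0.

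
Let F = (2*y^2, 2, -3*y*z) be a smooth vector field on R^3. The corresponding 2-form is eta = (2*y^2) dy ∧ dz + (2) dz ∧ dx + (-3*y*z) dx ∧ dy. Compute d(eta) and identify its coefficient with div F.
d(eta) = (-3*y) dx ∧ dy ∧ dz; div F = -3*y

For a 2-form in R^3 of the form above, applying d gives a 3-form with coefficient ∂P/∂x + ∂Q/∂y + ∂R/∂z:
  ∂P/∂x = 0
  ∂Q/∂y = 0
  ∂R/∂z = -3*y
Sum = -3*y, which is exactly div F.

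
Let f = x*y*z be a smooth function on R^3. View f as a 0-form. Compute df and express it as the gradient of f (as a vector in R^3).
df = (y*z) dx + (x*z) dy + (x*y) dz; grad f = (y*z, x*z, x*y)

For a 0-form f, d f = (∂f/∂x) dx + (∂f/∂y) dy + (∂f/∂z) dz. The components of the vector representation are exactly the entries of grad f in Cartesian coordinates:
  ∂f/∂x = y*z
  ∂f/∂y = x*z
  ∂f/∂z = x*y.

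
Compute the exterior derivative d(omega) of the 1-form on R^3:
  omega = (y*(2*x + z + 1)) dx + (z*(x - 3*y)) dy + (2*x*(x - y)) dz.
d(omega) = (-2*x - 1) dx ∧ dy + (4*x - 3*y) dx ∧ dz + (-3*x + 3*y) dy ∧ dz

For a 1-form omega = sum_i f_i dx_i, the exterior derivative is
  d(omega) = sum_{i < j} (∂f_j/∂x_i - ∂f_i/∂x_j) dx_i ∧ dx_j.
  coefficient of dx ∧ dy: ∂f_2/∂x - ∂f_1/∂y = ∂(z*(x - 3*y))/∂x - ∂(y*(2*x + z + 1))/∂y = -2*x - 1
  coefficient of dx ∧ dz: ∂f_3/∂x - ∂f_1/∂z = ∂(2*x*(x - y))/∂x - ∂(y*(2*x + z + 1))/∂z = 4*x - 3*y
  coefficient of dy ∧ dz: ∂f_3/∂y - ∂f_2/∂z = ∂(2*x*(x - y))/∂y - ∂(z*(x - 3*y))/∂z = -3*x + 3*y
Assembling: d(omega) = (-2*x - 1) dx ∧ dy + (4*x - 3*y) dx ∧ dz + (-3*x + 3*y) dy ∧ dz.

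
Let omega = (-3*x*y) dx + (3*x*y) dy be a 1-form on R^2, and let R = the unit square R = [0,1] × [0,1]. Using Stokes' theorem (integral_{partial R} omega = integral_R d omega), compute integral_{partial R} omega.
integral_(partial R) omega = 3

Stokes: integral_partial_R omega = integral_R d omega with d omega = (∂Q/∂x - ∂P/∂y) dx ∧ dy.
  ∂Q/∂x = 3*y
  ∂P/∂y = -3*x
  integrand = ∂Q/∂x - ∂P/∂y = 3*x + 3*y.
Integrating over R: integral_0^1 integral_0^1 (3*x + 3*y) dx dy = 3.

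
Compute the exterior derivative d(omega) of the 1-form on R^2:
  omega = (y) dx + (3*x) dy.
d(omega) = (2) dx ∧ dy

For a 1-form omega = sum_i f_i dx_i, the exterior derivative is
  d(omega) = sum_{i < j} (∂f_j/∂x_i - ∂f_i/∂x_j) dx_i ∧ dx_j.
  coefficient of dx ∧ dy: ∂f_2/∂x - ∂f_1/∂y = ∂(3*x)/∂x - ∂(y)/∂y = 2
Assembling: d(omega) = (2) dx ∧ dy.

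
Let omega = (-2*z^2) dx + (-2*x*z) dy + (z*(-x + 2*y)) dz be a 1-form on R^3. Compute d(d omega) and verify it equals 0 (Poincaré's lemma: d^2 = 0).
d(d omega) = 0

Step 1: d omega = sum_{i<j} (∂f_j/∂x_i - ∂f_i/∂x_j) dx_i ∧ dx_j:
  coeff of dx ∧ dy: -2*z
  coeff of dx ∧ dz: 3*z
  coeff of dy ∧ dz: 2*x + 2*z
Step 2: Apply d again to each 2-form coefficient. The only possible 3-form in R^3 is dx ∧ dy ∧ dz, with coefficient
  ∂(coeff of dy∧dz)/∂x - ∂(coeff of dx∧dz)/∂y + ∂(coeff of dx∧dy)/∂z
  = ∂/∂x (2*x + 2*z) - ∂/∂y (3*z) + ∂/∂z (-2*z).
Each of these terms simplifies to sums of mixed partials that cancel in pairs. The result is 0 (by equality of mixed partials for smooth functions — Schwarz / Clairaut).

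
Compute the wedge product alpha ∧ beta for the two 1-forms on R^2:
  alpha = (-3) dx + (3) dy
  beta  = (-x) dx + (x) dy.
alpha ∧ beta = 0

Distribute the wedge, using dx_i ∧ dx_j = -dx_j ∧ dx_i and dx_i ∧ dx_i = 0. For each pair (i, j) with i < j, the coefficient of dx_i ∧ dx_j in alpha ∧ beta is (alpha_i * beta_j - alpha_j * beta_i). Collecting: alpha ∧ beta = 0.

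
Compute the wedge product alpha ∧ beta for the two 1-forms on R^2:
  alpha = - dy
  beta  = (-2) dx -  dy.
alpha ∧ beta = (-2) dx ∧ dy

Distribute the wedge, using dx_i ∧ dx_j = -dx_j ∧ dx_i and dx_i ∧ dx_i = 0. For each pair (i, j) with i < j, the coefficient of dx_i ∧ dx_j in alpha ∧ beta is (alpha_i * beta_j - alpha_j * beta_i). Collecting: alpha ∧ beta = (-2) dx ∧ dy.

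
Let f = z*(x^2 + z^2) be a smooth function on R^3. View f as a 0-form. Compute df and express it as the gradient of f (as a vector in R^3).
df = (2*x*z) dx + (0) dy + (x^2 + 3*z^2) dz; grad f = (2*x*z, 0, x^2 + 3*z^2)

For a 0-form f, d f = (∂f/∂x) dx + (∂f/∂y) dy + (∂f/∂z) dz. The components of the vector representation are exactly the entries of grad f in Cartesian coordinates:
  ∂f/∂x = 2*x*z
  ∂f/∂y = 0
  ∂f/∂z = x^2 + 3*z^2.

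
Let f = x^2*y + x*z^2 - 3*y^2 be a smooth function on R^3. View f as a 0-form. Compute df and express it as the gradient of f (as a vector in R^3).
df = (2*x*y + z^2) dx + (x^2 - 6*y) dy + (2*x*z) dz; grad f = (2*x*y + z^2, x^2 - 6*y, 2*x*z)

For a 0-form f, d f = (∂f/∂x) dx + (∂f/∂y) dy + (∂f/∂z) dz. The components of the vector representation are exactly the entries of grad f in Cartesian coordinates:
  ∂f/∂x = 2*x*y + z^2
  ∂f/∂y = x^2 - 6*y
  ∂f/∂z = 2*x*z.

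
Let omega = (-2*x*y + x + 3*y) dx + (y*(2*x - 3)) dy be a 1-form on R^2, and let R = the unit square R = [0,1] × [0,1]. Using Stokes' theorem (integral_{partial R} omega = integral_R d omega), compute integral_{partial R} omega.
integral_(partial R) omega = -1

Stokes: integral_partial_R omega = integral_R d omega with d omega = (∂Q/∂x - ∂P/∂y) dx ∧ dy.
  ∂Q/∂x = 2*y
  ∂P/∂y = 3 - 2*x
  integrand = ∂Q/∂x - ∂P/∂y = 2*x + 2*y - 3.
Integrating over R: integral_0^1 integral_0^1 (2*x + 2*y - 3) dx dy = -1.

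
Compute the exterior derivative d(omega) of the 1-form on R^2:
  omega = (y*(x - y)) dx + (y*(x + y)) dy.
d(omega) = (-x + 3*y) dx ∧ dy

For a 1-form omega = sum_i f_i dx_i, the exterior derivative is
  d(omega) = sum_{i < j} (∂f_j/∂x_i - ∂f_i/∂x_j) dx_i ∧ dx_j.
  coefficient of dx ∧ dy: ∂f_2/∂x - ∂f_1/∂y = ∂(y*(x + y))/∂x - ∂(y*(x - y))/∂y = -x + 3*y
Assembling: d(omega) = (-x + 3*y) dx ∧ dy.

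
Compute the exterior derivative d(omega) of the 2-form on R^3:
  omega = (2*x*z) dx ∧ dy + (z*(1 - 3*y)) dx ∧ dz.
d(omega) = (2*x + 3*z) dx ∧ dy ∧ dz

For a 2-form omega = sum_{i<j} g_{ij} dx_i ∧ dx_j, the exterior derivative is
  d(omega) = sum_{i<j} d(g_{ij}) ∧ dx_i ∧ dx_j = sum_{i<j, k} (∂g_{ij}/∂x_k) dx_k ∧ dx_i ∧ dx_j.
Expand each term, using dx_k ∧ dx_i ∧ dx_j = sgn(permutation) dx_{(a)} ∧ dx_{(b)} ∧ dx_{(c)} with (a < b < c) sorted:
  d(2*x*z) includes (∂/∂z)(2*x*z) dz = (2*x) dz, which multiplied by dx ∧ dy gives (2*x) dx ∧ dy ∧ dz
  d(z*(1 - 3*y)) includes (∂/∂y)(z*(1 - 3*y)) dy = (-3*z) dy, which multiplied by dx ∧ dz gives (3*z) dx ∧ dy ∧ dz
Collecting like 3-forms: d(omega) = (2*x + 3*z) dx ∧ dy ∧ dz.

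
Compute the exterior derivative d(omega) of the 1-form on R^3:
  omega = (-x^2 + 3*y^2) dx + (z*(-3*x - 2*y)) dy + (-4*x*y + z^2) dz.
d(omega) = (-6*y - 3*z) dx ∧ dy + (-4*y) dx ∧ dz + (-x + 2*y) dy ∧ dz

For a 1-form omega = sum_i f_i dx_i, the exterior derivative is
  d(omega) = sum_{i < j} (∂f_j/∂x_i - ∂f_i/∂x_j) dx_i ∧ dx_j.
  coefficient of dx ∧ dy: ∂f_2/∂x - ∂f_1/∂y = ∂(z*(-3*x - 2*y))/∂x - ∂(-x^2 + 3*y^2)/∂y = -6*y - 3*z
  coefficient of dx ∧ dz: ∂f_3/∂x - ∂f_1/∂z = ∂(-4*x*y + z^2)/∂x - ∂(-x^2 + 3*y^2)/∂z = -4*y
  coefficient of dy ∧ dz: ∂f_3/∂y - ∂f_2/∂z = ∂(-4*x*y + z^2)/∂y - ∂(z*(-3*x - 2*y))/∂z = -x + 2*y
Assembling: d(omega) = (-6*y - 3*z) dx ∧ dy + (-4*y) dx ∧ dz + (-x + 2*y) dy ∧ dz.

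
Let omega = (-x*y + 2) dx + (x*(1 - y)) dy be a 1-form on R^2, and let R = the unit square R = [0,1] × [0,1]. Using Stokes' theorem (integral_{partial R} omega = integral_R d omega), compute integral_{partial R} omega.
integral_(partial R) omega = 1

Stokes: integral_partial_R omega = integral_R d omega with d omega = (∂Q/∂x - ∂P/∂y) dx ∧ dy.
  ∂Q/∂x = 1 - y
  ∂P/∂y = -x
  integrand = ∂Q/∂x - ∂P/∂y = x - y + 1.
Integrating over R: integral_0^1 integral_0^1 (x - y + 1) dx dy = 1.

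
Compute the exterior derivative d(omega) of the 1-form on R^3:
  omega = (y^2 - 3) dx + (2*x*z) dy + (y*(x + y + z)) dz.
d(omega) = (-2*y + 2*z) dx ∧ dy + (y) dx ∧ dz + (-x + 2*y + z) dy ∧ dz

For a 1-form omega = sum_i f_i dx_i, the exterior derivative is
  d(omega) = sum_{i < j} (∂f_j/∂x_i - ∂f_i/∂x_j) dx_i ∧ dx_j.
  coefficient of dx ∧ dy: ∂f_2/∂x - ∂f_1/∂y = ∂(2*x*z)/∂x - ∂(y^2 - 3)/∂y = -2*y + 2*z
  coefficient of dx ∧ dz: ∂f_3/∂x - ∂f_1/∂z = ∂(y*(x + y + z))/∂x - ∂(y^2 - 3)/∂z = y
  coefficient of dy ∧ dz: ∂f_3/∂y - ∂f_2/∂z = ∂(y*(x + y + z))/∂y - ∂(2*x*z)/∂z = -x + 2*y + z
Assembling: d(omega) = (-2*y + 2*z) dx ∧ dy + (y) dx ∧ dz + (-x + 2*y + z) dy ∧ dz.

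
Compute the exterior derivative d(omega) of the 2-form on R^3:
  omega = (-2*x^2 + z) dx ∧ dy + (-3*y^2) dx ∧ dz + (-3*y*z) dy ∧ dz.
d(omega) = (6*y + 1) dx ∧ dy ∧ dz

For a 2-form omega = sum_{i<j} g_{ij} dx_i ∧ dx_j, the exterior derivative is
  d(omega) = sum_{i<j} d(g_{ij}) ∧ dx_i ∧ dx_j = sum_{i<j, k} (∂g_{ij}/∂x_k) dx_k ∧ dx_i ∧ dx_j.
Expand each term, using dx_k ∧ dx_i ∧ dx_j = sgn(permutation) dx_{(a)} ∧ dx_{(b)} ∧ dx_{(c)} with (a < b < c) sorted:
  d(-2*x^2 + z) includes (∂/∂z)(-2*x^2 + z) dz = (1) dz, which multiplied by dx ∧ dy gives (1) dx ∧ dy ∧ dz
  d(-3*y^2) includes (∂/∂y)(-3*y^2) dy = (-6*y) dy, which multiplied by dx ∧ dz gives (6*y) dx ∧ dy ∧ dz
Collecting like 3-forms: d(omega) = (6*y + 1) dx ∧ dy ∧ dz.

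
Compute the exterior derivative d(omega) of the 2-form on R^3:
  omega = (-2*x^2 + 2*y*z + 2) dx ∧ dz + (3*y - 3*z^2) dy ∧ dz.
d(omega) = (-2*z) dx ∧ dy ∧ dz

For a 2-form omega = sum_{i<j} g_{ij} dx_i ∧ dx_j, the exterior derivative is
  d(omega) = sum_{i<j} d(g_{ij}) ∧ dx_i ∧ dx_j = sum_{i<j, k} (∂g_{ij}/∂x_k) dx_k ∧ dx_i ∧ dx_j.
Expand each term, using dx_k ∧ dx_i ∧ dx_j = sgn(permutation) dx_{(a)} ∧ dx_{(b)} ∧ dx_{(c)} with (a < b < c) sorted:
  d(-2*x^2 + 2*y*z + 2) includes (∂/∂y)(-2*x^2 + 2*y*z + 2) dy = (2*z) dy, which multiplied by dx ∧ dz gives (-2*z) dx ∧ dy ∧ dz
Collecting like 3-forms: d(omega) = (-2*z) dx ∧ dy ∧ dz.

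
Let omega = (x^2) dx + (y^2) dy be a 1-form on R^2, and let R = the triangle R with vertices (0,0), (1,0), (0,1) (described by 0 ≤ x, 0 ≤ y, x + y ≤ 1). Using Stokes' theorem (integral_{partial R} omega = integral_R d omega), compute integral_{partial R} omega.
integral_(partial R) omega = 0

Stokes: integral_partial_R omega = integral_R d omega with d omega = (∂Q/∂x - ∂P/∂y) dx ∧ dy.
  ∂Q/∂x = 0
  ∂P/∂y = 0
  integrand = ∂Q/∂x - ∂P/∂y = 0.
Integrating over R: integral_0^1 integral_0^{1-x} (0) dy dx = 0.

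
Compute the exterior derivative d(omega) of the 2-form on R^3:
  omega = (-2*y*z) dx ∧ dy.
d(omega) = (-2*y) dx ∧ dy ∧ dz

For a 2-form omega = sum_{i<j} g_{ij} dx_i ∧ dx_j, the exterior derivative is
  d(omega) = sum_{i<j} d(g_{ij}) ∧ dx_i ∧ dx_j = sum_{i<j, k} (∂g_{ij}/∂x_k) dx_k ∧ dx_i ∧ dx_j.
Expand each term, using dx_k ∧ dx_i ∧ dx_j = sgn(permutation) dx_{(a)} ∧ dx_{(b)} ∧ dx_{(c)} with (a < b < c) sorted:
  d(-2*y*z) includes (∂/∂z)(-2*y*z) dz = (-2*y) dz, which multiplied by dx ∧ dy gives (-2*y) dx ∧ dy ∧ dz
Collecting like 3-forms: d(omega) = (-2*y) dx ∧ dy ∧ dz.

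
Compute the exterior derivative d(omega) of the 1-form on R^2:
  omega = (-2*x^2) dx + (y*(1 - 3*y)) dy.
d(omega) = 0

For a 1-form omega = sum_i f_i dx_i, the exterior derivative is
  d(omega) = sum_{i < j} (∂f_j/∂x_i - ∂f_i/∂x_j) dx_i ∧ dx_j.

Assembling: d(omega) = 0.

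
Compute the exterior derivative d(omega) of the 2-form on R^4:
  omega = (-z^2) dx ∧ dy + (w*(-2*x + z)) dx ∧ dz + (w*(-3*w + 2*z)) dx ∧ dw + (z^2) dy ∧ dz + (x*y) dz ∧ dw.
d(omega) = (-2*z) dx ∧ dy ∧ dz + (-2*w - 2*x + y + z) dx ∧ dz ∧ dw + (x) dy ∧ dz ∧ dw

For a 2-form omega = sum_{i<j} g_{ij} dx_i ∧ dx_j, the exterior derivative is
  d(omega) = sum_{i<j} d(g_{ij}) ∧ dx_i ∧ dx_j = sum_{i<j, k} (∂g_{ij}/∂x_k) dx_k ∧ dx_i ∧ dx_j.
Expand each term, using dx_k ∧ dx_i ∧ dx_j = sgn(permutation) dx_{(a)} ∧ dx_{(b)} ∧ dx_{(c)} with (a < b < c) sorted:
  d(-z^2) includes (∂/∂z)(-z^2) dz = (-2*z) dz, which multiplied by dx ∧ dy gives (-2*z) dx ∧ dy ∧ dz
  d(w*(-2*x + z)) includes (∂/∂w)(w*(-2*x + z)) dw = (-2*x + z) dw, which multiplied by dx ∧ dz gives (-2*x + z) dx ∧ dz ∧ dw
  d(w*(-3*w + 2*z)) includes (∂/∂z)(w*(-3*w + 2*z)) dz = (2*w) dz, which multiplied by dx ∧ dw gives (-2*w) dx ∧ dz ∧ dw
  d(x*y) includes (∂/∂x)(x*y) dx = (y) dx, which multiplied by dz ∧ dw gives (y) dx ∧ dz ∧ dw
  d(x*y) includes (∂/∂y)(x*y) dy = (x) dy, which multiplied by dz ∧ dw gives (x) dy ∧ dz ∧ dw
Collecting like 3-forms: d(omega) = (-2*z) dx ∧ dy ∧ dz + (-2*w - 2*x + y + z) dx ∧ dz ∧ dw + (x) dy ∧ dz ∧ dw.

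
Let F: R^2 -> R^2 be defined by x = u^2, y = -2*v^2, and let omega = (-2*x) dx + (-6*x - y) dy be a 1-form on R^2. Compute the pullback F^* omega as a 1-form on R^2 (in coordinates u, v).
F^* omega = (-4*u^3) du + (8*v*(3*u^2 - v^2)) dv

Using F^*(f dg) = (f ∘ F) d(g ∘ F), substitute each coordinate x_i by F_i(u, v) in f_i, and replace dx_i by d F_i = (∂F_i/∂u) du + (∂F_i/∂v) dv.
  For the x component: f_1(F) = -2*u^2; d F_1 = (2*u) du + (0) dv
  For the y component: f_2(F) = -6*u^2 + 2*v^2; d F_2 = (0) du + (-4*v) dv
Combining and collecting du, dv coefficients:
  coeff of du: -4*u^3
  coeff of dv: 8*v*(3*u^2 - v^2)
F^* omega = (-4*u^3) du + (8*v*(3*u^2 - v^2)) dv.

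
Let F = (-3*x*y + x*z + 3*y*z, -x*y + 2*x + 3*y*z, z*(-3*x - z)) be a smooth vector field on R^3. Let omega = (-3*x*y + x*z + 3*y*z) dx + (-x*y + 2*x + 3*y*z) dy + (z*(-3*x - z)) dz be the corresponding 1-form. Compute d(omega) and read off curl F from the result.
d(omega) = (-3*y) dy ∧ dz + (x + 3*y + 3*z) dz ∧ dx + (3*x - y - 3*z + 2) dx ∧ dy; curl F = (-3*y, x + 3*y + 3*z, 3*x - y - 3*z + 2)

d omega = sum_{i<j} (∂f_j/∂x_i - ∂f_i/∂x_j) dx_i ∧ dx_j. Under the identification (dy ∧ dz, dz ∧ dx, dx ∧ dy) ↔ (e_x, e_y, e_z), the coefficients are exactly the components of curl F. Compute:
  ∂R/∂y - ∂Q/∂z = (0) - (3*y) = -3*y
  ∂P/∂z - ∂R/∂x = (x + 3*y) - (-3*z) = x + 3*y + 3*z
  ∂Q/∂x - ∂P/∂y = (2 - y) - (-3*x + 3*z) = 3*x - y - 3*z + 2.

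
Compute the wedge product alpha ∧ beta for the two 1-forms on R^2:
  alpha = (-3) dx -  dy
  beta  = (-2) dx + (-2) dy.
alpha ∧ beta = (4) dx ∧ dy

Distribute the wedge, using dx_i ∧ dx_j = -dx_j ∧ dx_i and dx_i ∧ dx_i = 0. For each pair (i, j) with i < j, the coefficient of dx_i ∧ dx_j in alpha ∧ beta is (alpha_i * beta_j - alpha_j * beta_i). Collecting: alpha ∧ beta = (4) dx ∧ dy.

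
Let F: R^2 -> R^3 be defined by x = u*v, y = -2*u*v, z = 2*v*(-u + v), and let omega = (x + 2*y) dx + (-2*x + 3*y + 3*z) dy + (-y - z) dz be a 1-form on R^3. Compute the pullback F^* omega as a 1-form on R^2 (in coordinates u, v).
F^* omega = (v^2*(17*u - 8*v)) du + (v*(17*u^2 + 8*u*v - 8*v^2)) dv

Using F^*(f dg) = (f ∘ F) d(g ∘ F), substitute each coordinate x_i by F_i(u, v) in f_i, and replace dx_i by d F_i = (∂F_i/∂u) du + (∂F_i/∂v) dv.
  For the x component: f_1(F) = -3*u*v; d F_1 = (v) du + (u) dv
  For the y component: f_2(F) = 2*v*(-7*u + 3*v); d F_2 = (-2*v) du + (-2*u) dv
  For the z component: f_3(F) = 2*v*(2*u - v); d F_3 = (-2*v) du + (-2*u + 4*v) dv
Combining and collecting du, dv coefficients:
  coeff of du: v^2*(17*u - 8*v)
  coeff of dv: v*(17*u^2 + 8*u*v - 8*v^2)
F^* omega = (v^2*(17*u - 8*v)) du + (v*(17*u^2 + 8*u*v - 8*v^2)) dv.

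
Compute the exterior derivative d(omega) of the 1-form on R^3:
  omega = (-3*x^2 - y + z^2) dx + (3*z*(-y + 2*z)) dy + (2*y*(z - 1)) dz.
d(omega) = (1) dx ∧ dy + (-2*z) dx ∧ dz + (3*y - 10*z - 2) dy ∧ dz

For a 1-form omega = sum_i f_i dx_i, the exterior derivative is
  d(omega) = sum_{i < j} (∂f_j/∂x_i - ∂f_i/∂x_j) dx_i ∧ dx_j.
  coefficient of dx ∧ dy: ∂f_2/∂x - ∂f_1/∂y = ∂(3*z*(-y + 2*z))/∂x - ∂(-3*x^2 - y + z^2)/∂y = 1
  coefficient of dx ∧ dz: ∂f_3/∂x - ∂f_1/∂z = ∂(2*y*(z - 1))/∂x - ∂(-3*x^2 - y + z^2)/∂z = -2*z
  coefficient of dy ∧ dz: ∂f_3/∂y - ∂f_2/∂z = ∂(2*y*(z - 1))/∂y - ∂(3*z*(-y + 2*z))/∂z = 3*y - 10*z - 2
Assembling: d(omega) = (1) dx ∧ dy + (-2*z) dx ∧ dz + (3*y - 10*z - 2) dy ∧ dz.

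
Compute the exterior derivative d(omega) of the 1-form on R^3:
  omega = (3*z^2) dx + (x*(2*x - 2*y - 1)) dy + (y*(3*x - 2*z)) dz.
d(omega) = (4*x - 2*y - 1) dx ∧ dy + (3*y - 6*z) dx ∧ dz + (3*x - 2*z) dy ∧ dz

For a 1-form omega = sum_i f_i dx_i, the exterior derivative is
  d(omega) = sum_{i < j} (∂f_j/∂x_i - ∂f_i/∂x_j) dx_i ∧ dx_j.
  coefficient of dx ∧ dy: ∂f_2/∂x - ∂f_1/∂y = ∂(x*(2*x - 2*y - 1))/∂x - ∂(3*z^2)/∂y = 4*x - 2*y - 1
  coefficient of dx ∧ dz: ∂f_3/∂x - ∂f_1/∂z = ∂(y*(3*x - 2*z))/∂x - ∂(3*z^2)/∂z = 3*y - 6*z
  coefficient of dy ∧ dz: ∂f_3/∂y - ∂f_2/∂z = ∂(y*(3*x - 2*z))/∂y - ∂(x*(2*x - 2*y - 1))/∂z = 3*x - 2*z
Assembling: d(omega) = (4*x - 2*y - 1) dx ∧ dy + (3*y - 6*z) dx ∧ dz + (3*x - 2*z) dy ∧ dz.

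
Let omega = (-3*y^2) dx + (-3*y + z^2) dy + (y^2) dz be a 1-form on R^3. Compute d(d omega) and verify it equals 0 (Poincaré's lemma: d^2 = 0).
d(d omega) = 0

Step 1: d omega = sum_{i<j} (∂f_j/∂x_i - ∂f_i/∂x_j) dx_i ∧ dx_j:
  coeff of dx ∧ dy: 6*y
  coeff of dx ∧ dz: 0
  coeff of dy ∧ dz: 2*y - 2*z
Step 2: Apply d again to each 2-form coefficient. The only possible 3-form in R^3 is dx ∧ dy ∧ dz, with coefficient
  ∂(coeff of dy∧dz)/∂x - ∂(coeff of dx∧dz)/∂y + ∂(coeff of dx∧dy)/∂z
  = ∂/∂x (2*y - 2*z) - ∂/∂y (0) + ∂/∂z (6*y).
Each of these terms simplifies to sums of mixed partials that cancel in pairs. The result is 0 (by equality of mixed partials for smooth functions — Schwarz / Clairaut).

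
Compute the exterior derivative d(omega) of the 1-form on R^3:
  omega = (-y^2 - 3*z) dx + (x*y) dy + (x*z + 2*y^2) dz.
d(omega) = (3*y) dx ∧ dy + (z + 3) dx ∧ dz + (4*y) dy ∧ dz

For a 1-form omega = sum_i f_i dx_i, the exterior derivative is
  d(omega) = sum_{i < j} (∂f_j/∂x_i - ∂f_i/∂x_j) dx_i ∧ dx_j.
  coefficient of dx ∧ dy: ∂f_2/∂x - ∂f_1/∂y = ∂(x*y)/∂x - ∂(-y^2 - 3*z)/∂y = 3*y
  coefficient of dx ∧ dz: ∂f_3/∂x - ∂f_1/∂z = ∂(x*z + 2*y^2)/∂x - ∂(-y^2 - 3*z)/∂z = z + 3
  coefficient of dy ∧ dz: ∂f_3/∂y - ∂f_2/∂z = ∂(x*z + 2*y^2)/∂y - ∂(x*y)/∂z = 4*y
Assembling: d(omega) = (3*y) dx ∧ dy + (z + 3) dx ∧ dz + (4*y) dy ∧ dz.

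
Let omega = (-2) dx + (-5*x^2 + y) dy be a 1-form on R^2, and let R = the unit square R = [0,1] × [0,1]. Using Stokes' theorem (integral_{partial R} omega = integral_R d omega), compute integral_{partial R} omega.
integral_(partial R) omega = -5

Stokes: integral_partial_R omega = integral_R d omega with d omega = (∂Q/∂x - ∂P/∂y) dx ∧ dy.
  ∂Q/∂x = -10*x
  ∂P/∂y = 0
  integrand = ∂Q/∂x - ∂P/∂y = -10*x.
Integrating over R: integral_0^1 integral_0^1 (-10*x) dx dy = -5.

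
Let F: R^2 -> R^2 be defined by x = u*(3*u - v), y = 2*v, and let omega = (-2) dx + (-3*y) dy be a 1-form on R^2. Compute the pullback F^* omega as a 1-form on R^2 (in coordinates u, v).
F^* omega = (-12*u + 2*v) du + (2*u - 12*v) dv

Using F^*(f dg) = (f ∘ F) d(g ∘ F), substitute each coordinate x_i by F_i(u, v) in f_i, and replace dx_i by d F_i = (∂F_i/∂u) du + (∂F_i/∂v) dv.
  For the x component: f_1(F) = -2; d F_1 = (6*u - v) du + (-u) dv
  For the y component: f_2(F) = -6*v; d F_2 = (0) du + (2) dv
Combining and collecting du, dv coefficients:
  coeff of du: -12*u + 2*v
  coeff of dv: 2*u - 12*v
F^* omega = (-12*u + 2*v) du + (2*u - 12*v) dv.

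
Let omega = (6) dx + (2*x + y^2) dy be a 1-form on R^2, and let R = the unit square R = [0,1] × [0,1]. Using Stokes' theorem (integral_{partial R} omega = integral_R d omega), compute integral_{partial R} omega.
integral_(partial R) omega = 2

Stokes: integral_partial_R omega = integral_R d omega with d omega = (∂Q/∂x - ∂P/∂y) dx ∧ dy.
  ∂Q/∂x = 2
  ∂P/∂y = 0
  integrand = ∂Q/∂x - ∂P/∂y = 2.
Integrating over R: integral_0^1 integral_0^1 (2) dx dy = 2.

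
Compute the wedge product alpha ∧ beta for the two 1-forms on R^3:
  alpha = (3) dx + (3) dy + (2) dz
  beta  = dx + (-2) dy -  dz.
alpha ∧ beta = (-9) dx ∧ dy + (-5) dx ∧ dz + (1) dy ∧ dz

Distribute the wedge, using dx_i ∧ dx_j = -dx_j ∧ dx_i and dx_i ∧ dx_i = 0. For each pair (i, j) with i < j, the coefficient of dx_i ∧ dx_j in alpha ∧ beta is (alpha_i * beta_j - alpha_j * beta_i). Collecting: alpha ∧ beta = (-9) dx ∧ dy + (-5) dx ∧ dz + (1) dy ∧ dz.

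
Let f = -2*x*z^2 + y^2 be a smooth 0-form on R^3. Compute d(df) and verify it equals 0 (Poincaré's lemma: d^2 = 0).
d(df) = 0

Step 1: df = sum_i (∂f/∂x_i) dx_i = (-2*z^2) dx + (2*y) dy + (-4*x*z) dz.
Step 2: Apply d again. Using the 1-form formula, the coefficient of dx ∧ dy in d(df) is ∂^2 f/∂x ∂y - ∂^2 f/∂y ∂x = (0) - (0) = 0 (equality of mixed partials for smooth f).
Similarly for dx ∧ dz and dy ∧ dz — all coefficients vanish. So d(df) = 0.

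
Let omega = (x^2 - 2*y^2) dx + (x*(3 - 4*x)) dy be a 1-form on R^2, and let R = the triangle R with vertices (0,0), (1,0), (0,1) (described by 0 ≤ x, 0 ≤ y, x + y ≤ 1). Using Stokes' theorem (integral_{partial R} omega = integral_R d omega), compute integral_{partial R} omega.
integral_(partial R) omega = 5/6

Stokes: integral_partial_R omega = integral_R d omega with d omega = (∂Q/∂x - ∂P/∂y) dx ∧ dy.
  ∂Q/∂x = 3 - 8*x
  ∂P/∂y = -4*y
  integrand = ∂Q/∂x - ∂P/∂y = -8*x + 4*y + 3.
Integrating over R: integral_0^1 integral_0^{1-x} (-8*x + 4*y + 3) dy dx = 5/6.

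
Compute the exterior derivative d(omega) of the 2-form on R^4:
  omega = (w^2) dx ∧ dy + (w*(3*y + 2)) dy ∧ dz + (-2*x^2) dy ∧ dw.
d(omega) = (2*w - 4*x) dx ∧ dy ∧ dw + (3*y + 2) dy ∧ dz ∧ dw

For a 2-form omega = sum_{i<j} g_{ij} dx_i ∧ dx_j, the exterior derivative is
  d(omega) = sum_{i<j} d(g_{ij}) ∧ dx_i ∧ dx_j = sum_{i<j, k} (∂g_{ij}/∂x_k) dx_k ∧ dx_i ∧ dx_j.
Expand each term, using dx_k ∧ dx_i ∧ dx_j = sgn(permutation) dx_{(a)} ∧ dx_{(b)} ∧ dx_{(c)} with (a < b < c) sorted:
  d(w^2) includes (∂/∂w)(w^2) dw = (2*w) dw, which multiplied by dx ∧ dy gives (2*w) dx ∧ dy ∧ dw
  d(w*(3*y + 2)) includes (∂/∂w)(w*(3*y + 2)) dw = (3*y + 2) dw, which multiplied by dy ∧ dz gives (3*y + 2) dy ∧ dz ∧ dw
  d(-2*x^2) includes (∂/∂x)(-2*x^2) dx = (-4*x) dx, which multiplied by dy ∧ dw gives (-4*x) dx ∧ dy ∧ dw
Collecting like 3-forms: d(omega) = (2*w - 4*x) dx ∧ dy ∧ dw + (3*y + 2) dy ∧ dz ∧ dw.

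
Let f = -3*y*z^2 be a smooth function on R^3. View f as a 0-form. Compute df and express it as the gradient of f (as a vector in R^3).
df = (0) dx + (-3*z^2) dy + (-6*y*z) dz; grad f = (0, -3*z^2, -6*y*z)

For a 0-form f, d f = (∂f/∂x) dx + (∂f/∂y) dy + (∂f/∂z) dz. The components of the vector representation are exactly the entries of grad f in Cartesian coordinates:
  ∂f/∂x = 0
  ∂f/∂y = -3*z^2
  ∂f/∂z = -6*y*z.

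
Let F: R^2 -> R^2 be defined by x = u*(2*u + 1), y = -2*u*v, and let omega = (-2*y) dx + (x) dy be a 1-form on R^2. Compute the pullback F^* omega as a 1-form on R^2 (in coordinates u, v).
F^* omega = (2*u*v*(6*u + 1)) du + (u^2*(-4*u - 2)) dv

Using F^*(f dg) = (f ∘ F) d(g ∘ F), substitute each coordinate x_i by F_i(u, v) in f_i, and replace dx_i by d F_i = (∂F_i/∂u) du + (∂F_i/∂v) dv.
  For the x component: f_1(F) = 4*u*v; d F_1 = (4*u + 1) du + (0) dv
  For the y component: f_2(F) = u*(2*u + 1); d F_2 = (-2*v) du + (-2*u) dv
Combining and collecting du, dv coefficients:
  coeff of du: 2*u*v*(6*u + 1)
  coeff of dv: u^2*(-4*u - 2)
F^* omega = (2*u*v*(6*u + 1)) du + (u^2*(-4*u - 2)) dv.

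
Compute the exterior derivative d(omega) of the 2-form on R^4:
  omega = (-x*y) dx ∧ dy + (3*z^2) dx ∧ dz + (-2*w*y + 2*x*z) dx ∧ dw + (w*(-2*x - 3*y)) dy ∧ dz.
d(omega) = (2*w) dx ∧ dy ∧ dw + (-2*x) dx ∧ dz ∧ dw + (-2*w) dx ∧ dy ∧ dz + (-2*x - 3*y) dy ∧ dz ∧ dw

For a 2-form omega = sum_{i<j} g_{ij} dx_i ∧ dx_j, the exterior derivative is
  d(omega) = sum_{i<j} d(g_{ij}) ∧ dx_i ∧ dx_j = sum_{i<j, k} (∂g_{ij}/∂x_k) dx_k ∧ dx_i ∧ dx_j.
Expand each term, using dx_k ∧ dx_i ∧ dx_j = sgn(permutation) dx_{(a)} ∧ dx_{(b)} ∧ dx_{(c)} with (a < b < c) sorted:
  d(-2*w*y + 2*x*z) includes (∂/∂y)(-2*w*y + 2*x*z) dy = (-2*w) dy, which multiplied by dx ∧ dw gives (2*w) dx ∧ dy ∧ dw
  d(-2*w*y + 2*x*z) includes (∂/∂z)(-2*w*y + 2*x*z) dz = (2*x) dz, which multiplied by dx ∧ dw gives (-2*x) dx ∧ dz ∧ dw
  d(w*(-2*x - 3*y)) includes (∂/∂x)(w*(-2*x - 3*y)) dx = (-2*w) dx, which multiplied by dy ∧ dz gives (-2*w) dx ∧ dy ∧ dz
  d(w*(-2*x - 3*y)) includes (∂/∂w)(w*(-2*x - 3*y)) dw = (-2*x - 3*y) dw, which multiplied by dy ∧ dz gives (-2*x - 3*y) dy ∧ dz ∧ dw
Collecting like 3-forms: d(omega) = (2*w) dx ∧ dy ∧ dw + (-2*x) dx ∧ dz ∧ dw + (-2*w) dx ∧ dy ∧ dz + (-2*x - 3*y) dy ∧ dz ∧ dw.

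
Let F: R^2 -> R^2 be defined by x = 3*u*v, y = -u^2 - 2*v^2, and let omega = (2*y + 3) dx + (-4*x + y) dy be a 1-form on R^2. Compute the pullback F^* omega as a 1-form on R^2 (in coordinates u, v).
F^* omega = (2*u^3 + 18*u^2*v + 4*u*v^2 - 12*v^3 + 9*v) du + (-6*u^3 + 4*u^2*v + 36*u*v^2 + 9*u + 8*v^3) dv

Using F^*(f dg) = (f ∘ F) d(g ∘ F), substitute each coordinate x_i by F_i(u, v) in f_i, and replace dx_i by d F_i = (∂F_i/∂u) du + (∂F_i/∂v) dv.
  For the x component: f_1(F) = -2*u^2 - 4*v^2 + 3; d F_1 = (3*v) du + (3*u) dv
  For the y component: f_2(F) = -u^2 - 12*u*v - 2*v^2; d F_2 = (-2*u) du + (-4*v) dv
Combining and collecting du, dv coefficients:
  coeff of du: 2*u^3 + 18*u^2*v + 4*u*v^2 - 12*v^3 + 9*v
  coeff of dv: -6*u^3 + 4*u^2*v + 36*u*v^2 + 9*u + 8*v^3
F^* omega = (2*u^3 + 18*u^2*v + 4*u*v^2 - 12*v^3 + 9*v) du + (-6*u^3 + 4*u^2*v + 36*u*v^2 + 9*u + 8*v^3) dv.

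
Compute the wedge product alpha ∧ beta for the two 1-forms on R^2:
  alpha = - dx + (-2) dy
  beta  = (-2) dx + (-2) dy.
alpha ∧ beta = (-2) dx ∧ dy

Distribute the wedge, using dx_i ∧ dx_j = -dx_j ∧ dx_i and dx_i ∧ dx_i = 0. For each pair (i, j) with i < j, the coefficient of dx_i ∧ dx_j in alpha ∧ beta is (alpha_i * beta_j - alpha_j * beta_i). Collecting: alpha ∧ beta = (-2) dx ∧ dy.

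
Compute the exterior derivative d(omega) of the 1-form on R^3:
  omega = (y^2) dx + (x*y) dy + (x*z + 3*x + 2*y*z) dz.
d(omega) = (-y) dx ∧ dy + (z + 3) dx ∧ dz + (2*z) dy ∧ dz

For a 1-form omega = sum_i f_i dx_i, the exterior derivative is
  d(omega) = sum_{i < j} (∂f_j/∂x_i - ∂f_i/∂x_j) dx_i ∧ dx_j.
  coefficient of dx ∧ dy: ∂f_2/∂x - ∂f_1/∂y = ∂(x*y)/∂x - ∂(y^2)/∂y = -y
  coefficient of dx ∧ dz: ∂f_3/∂x - ∂f_1/∂z = ∂(x*z + 3*x + 2*y*z)/∂x - ∂(y^2)/∂z = z + 3
  coefficient of dy ∧ dz: ∂f_3/∂y - ∂f_2/∂z = ∂(x*z + 3*x + 2*y*z)/∂y - ∂(x*y)/∂z = 2*z
Assembling: d(omega) = (-y) dx ∧ dy + (z + 3) dx ∧ dz + (2*z) dy ∧ dz.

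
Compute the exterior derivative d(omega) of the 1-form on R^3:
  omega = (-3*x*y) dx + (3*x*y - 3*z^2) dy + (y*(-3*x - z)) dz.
d(omega) = (3*x + 3*y) dx ∧ dy + (-3*y) dx ∧ dz + (-3*x + 5*z) dy ∧ dz

For a 1-form omega = sum_i f_i dx_i, the exterior derivative is
  d(omega) = sum_{i < j} (∂f_j/∂x_i - ∂f_i/∂x_j) dx_i ∧ dx_j.
  coefficient of dx ∧ dy: ∂f_2/∂x - ∂f_1/∂y = ∂(3*x*y - 3*z^2)/∂x - ∂(-3*x*y)/∂y = 3*x + 3*y
  coefficient of dx ∧ dz: ∂f_3/∂x - ∂f_1/∂z = ∂(y*(-3*x - z))/∂x - ∂(-3*x*y)/∂z = -3*y
  coefficient of dy ∧ dz: ∂f_3/∂y - ∂f_2/∂z = ∂(y*(-3*x - z))/∂y - ∂(3*x*y - 3*z^2)/∂z = -3*x + 5*z
Assembling: d(omega) = (3*x + 3*y) dx ∧ dy + (-3*y) dx ∧ dz + (-3*x + 5*z) dy ∧ dz.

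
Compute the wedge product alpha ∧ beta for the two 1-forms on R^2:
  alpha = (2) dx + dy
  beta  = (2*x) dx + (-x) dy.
alpha ∧ beta = (-4*x) dx ∧ dy

Distribute the wedge, using dx_i ∧ dx_j = -dx_j ∧ dx_i and dx_i ∧ dx_i = 0. For each pair (i, j) with i < j, the coefficient of dx_i ∧ dx_j in alpha ∧ beta is (alpha_i * beta_j - alpha_j * beta_i). Collecting: alpha ∧ beta = (-4*x) dx ∧ dy.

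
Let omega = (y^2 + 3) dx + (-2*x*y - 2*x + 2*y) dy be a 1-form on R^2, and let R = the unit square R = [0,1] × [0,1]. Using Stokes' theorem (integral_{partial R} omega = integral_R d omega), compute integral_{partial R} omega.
integral_(partial R) omega = -4

Stokes: integral_partial_R omega = integral_R d omega with d omega = (∂Q/∂x - ∂P/∂y) dx ∧ dy.
  ∂Q/∂x = -2*y - 2
  ∂P/∂y = 2*y
  integrand = ∂Q/∂x - ∂P/∂y = -4*y - 2.
Integrating over R: integral_0^1 integral_0^1 (-4*y - 2) dx dy = -4.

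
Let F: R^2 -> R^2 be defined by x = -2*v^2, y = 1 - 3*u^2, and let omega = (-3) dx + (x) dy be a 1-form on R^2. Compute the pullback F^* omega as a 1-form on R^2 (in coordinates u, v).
F^* omega = (12*u*v^2) du + (12*v) dv

Using F^*(f dg) = (f ∘ F) d(g ∘ F), substitute each coordinate x_i by F_i(u, v) in f_i, and replace dx_i by d F_i = (∂F_i/∂u) du + (∂F_i/∂v) dv.
  For the x component: f_1(F) = -3; d F_1 = (0) du + (-4*v) dv
  For the y component: f_2(F) = -2*v^2; d F_2 = (-6*u) du + (0) dv
Combining and collecting du, dv coefficients:
  coeff of du: 12*u*v^2
  coeff of dv: 12*v
F^* omega = (12*u*v^2) du + (12*v) dv.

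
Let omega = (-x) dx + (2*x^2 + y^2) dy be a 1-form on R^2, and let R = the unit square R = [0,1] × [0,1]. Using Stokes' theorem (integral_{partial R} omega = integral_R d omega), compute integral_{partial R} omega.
integral_(partial R) omega = 2

Stokes: integral_partial_R omega = integral_R d omega with d omega = (∂Q/∂x - ∂P/∂y) dx ∧ dy.
  ∂Q/∂x = 4*x
  ∂P/∂y = 0
  integrand = ∂Q/∂x - ∂P/∂y = 4*x.
Integrating over R: integral_0^1 integral_0^1 (4*x) dx dy = 2.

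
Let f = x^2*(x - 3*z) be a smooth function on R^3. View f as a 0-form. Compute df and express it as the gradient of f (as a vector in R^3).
df = (3*x*(x - 2*z)) dx + (0) dy + (-3*x^2) dz; grad f = (3*x*(x - 2*z), 0, -3*x^2)

For a 0-form f, d f = (∂f/∂x) dx + (∂f/∂y) dy + (∂f/∂z) dz. The components of the vector representation are exactly the entries of grad f in Cartesian coordinates:
  ∂f/∂x = 3*x*(x - 2*z)
  ∂f/∂y = 0
  ∂f/∂z = -3*x^2.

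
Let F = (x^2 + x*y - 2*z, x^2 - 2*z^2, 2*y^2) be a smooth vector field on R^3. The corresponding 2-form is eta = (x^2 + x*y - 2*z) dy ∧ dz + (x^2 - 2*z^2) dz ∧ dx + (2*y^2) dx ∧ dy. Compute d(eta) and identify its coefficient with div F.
d(eta) = (2*x + y) dx ∧ dy ∧ dz; div F = 2*x + y

For a 2-form in R^3 of the form above, applying d gives a 3-form with coefficient ∂P/∂x + ∂Q/∂y + ∂R/∂z:
  ∂P/∂x = 2*x + y
  ∂Q/∂y = 0
  ∂R/∂z = 0
Sum = 2*x + y, which is exactly div F.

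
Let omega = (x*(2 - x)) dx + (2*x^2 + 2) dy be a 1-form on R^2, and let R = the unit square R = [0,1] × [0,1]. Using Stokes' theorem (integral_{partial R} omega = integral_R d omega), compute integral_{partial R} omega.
integral_(partial R) omega = 2

Stokes: integral_partial_R omega = integral_R d omega with d omega = (∂Q/∂x - ∂P/∂y) dx ∧ dy.
  ∂Q/∂x = 4*x
  ∂P/∂y = 0
  integrand = ∂Q/∂x - ∂P/∂y = 4*x.
Integrating over R: integral_0^1 integral_0^1 (4*x) dx dy = 2.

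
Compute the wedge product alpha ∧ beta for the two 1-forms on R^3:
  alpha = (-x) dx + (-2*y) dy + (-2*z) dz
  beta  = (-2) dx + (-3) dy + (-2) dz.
alpha ∧ beta = (3*x - 4*y) dx ∧ dy + (2*x - 4*z) dx ∧ dz + (4*y - 6*z) dy ∧ dz

Distribute the wedge, using dx_i ∧ dx_j = -dx_j ∧ dx_i and dx_i ∧ dx_i = 0. For each pair (i, j) with i < j, the coefficient of dx_i ∧ dx_j in alpha ∧ beta is (alpha_i * beta_j - alpha_j * beta_i). Collecting: alpha ∧ beta = (3*x - 4*y) dx ∧ dy + (2*x - 4*z) dx ∧ dz + (4*y - 6*z) dy ∧ dz.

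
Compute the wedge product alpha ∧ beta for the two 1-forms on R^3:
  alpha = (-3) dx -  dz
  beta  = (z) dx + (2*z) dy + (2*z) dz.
alpha ∧ beta = (-6*z) dx ∧ dy + (-5*z) dx ∧ dz + (2*z) dy ∧ dz

Distribute the wedge, using dx_i ∧ dx_j = -dx_j ∧ dx_i and dx_i ∧ dx_i = 0. For each pair (i, j) with i < j, the coefficient of dx_i ∧ dx_j in alpha ∧ beta is (alpha_i * beta_j - alpha_j * beta_i). Collecting: alpha ∧ beta = (-6*z) dx ∧ dy + (-5*z) dx ∧ dz + (2*z) dy ∧ dz.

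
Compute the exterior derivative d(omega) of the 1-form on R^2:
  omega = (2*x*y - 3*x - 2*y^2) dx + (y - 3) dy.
d(omega) = (-2*x + 4*y) dx ∧ dy

For a 1-form omega = sum_i f_i dx_i, the exterior derivative is
  d(omega) = sum_{i < j} (∂f_j/∂x_i - ∂f_i/∂x_j) dx_i ∧ dx_j.
  coefficient of dx ∧ dy: ∂f_2/∂x - ∂f_1/∂y = ∂(y - 3)/∂x - ∂(2*x*y - 3*x - 2*y^2)/∂y = -2*x + 4*y
Assembling: d(omega) = (-2*x + 4*y) dx ∧ dy.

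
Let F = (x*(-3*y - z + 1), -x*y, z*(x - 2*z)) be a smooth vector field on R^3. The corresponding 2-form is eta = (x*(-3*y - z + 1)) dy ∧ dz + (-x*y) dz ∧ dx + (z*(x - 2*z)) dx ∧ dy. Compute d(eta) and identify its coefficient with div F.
d(eta) = (-3*y - 5*z + 1) dx ∧ dy ∧ dz; div F = -3*y - 5*z + 1

For a 2-form in R^3 of the form above, applying d gives a 3-form with coefficient ∂P/∂x + ∂Q/∂y + ∂R/∂z:
  ∂P/∂x = -3*y - z + 1
  ∂Q/∂y = -x
  ∂R/∂z = x - 4*z
Sum = -3*y - 5*z + 1, which is exactly div F.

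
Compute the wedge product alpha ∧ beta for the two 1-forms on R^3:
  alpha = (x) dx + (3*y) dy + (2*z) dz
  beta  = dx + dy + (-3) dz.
alpha ∧ beta = (x - 3*y) dx ∧ dy + (-3*x - 2*z) dx ∧ dz + (-9*y - 2*z) dy ∧ dz

Distribute the wedge, using dx_i ∧ dx_j = -dx_j ∧ dx_i and dx_i ∧ dx_i = 0. For each pair (i, j) with i < j, the coefficient of dx_i ∧ dx_j in alpha ∧ beta is (alpha_i * beta_j - alpha_j * beta_i). Collecting: alpha ∧ beta = (x - 3*y) dx ∧ dy + (-3*x - 2*z) dx ∧ dz + (-9*y - 2*z) dy ∧ dz.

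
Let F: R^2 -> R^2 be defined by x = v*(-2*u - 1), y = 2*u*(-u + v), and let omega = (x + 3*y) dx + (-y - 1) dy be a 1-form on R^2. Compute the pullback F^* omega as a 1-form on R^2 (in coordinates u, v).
F^* omega = (-8*u^3 + 24*u^2*v - 12*u*v^2 + 4*u + 2*v^2 - 2*v) du + (16*u^3 - 12*u^2*v + 6*u^2 - 2*u*v - 2*u + v) dv

Using F^*(f dg) = (f ∘ F) d(g ∘ F), substitute each coordinate x_i by F_i(u, v) in f_i, and replace dx_i by d F_i = (∂F_i/∂u) du + (∂F_i/∂v) dv.
  For the x component: f_1(F) = -6*u^2 + 4*u*v - v; d F_1 = (-2*v) du + (-2*u - 1) dv
  For the y component: f_2(F) = 2*u^2 - 2*u*v - 1; d F_2 = (-4*u + 2*v) du + (2*u) dv
Combining and collecting du, dv coefficients:
  coeff of du: -8*u^3 + 24*u^2*v - 12*u*v^2 + 4*u + 2*v^2 - 2*v
  coeff of dv: 16*u^3 - 12*u^2*v + 6*u^2 - 2*u*v - 2*u + v
F^* omega = (-8*u^3 + 24*u^2*v - 12*u*v^2 + 4*u + 2*v^2 - 2*v) du + (16*u^3 - 12*u^2*v + 6*u^2 - 2*u*v - 2*u + v) dv.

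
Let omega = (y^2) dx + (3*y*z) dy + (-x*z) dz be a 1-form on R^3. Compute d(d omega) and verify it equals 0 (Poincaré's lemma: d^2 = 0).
d(d omega) = 0

Step 1: d omega = sum_{i<j} (∂f_j/∂x_i - ∂f_i/∂x_j) dx_i ∧ dx_j:
  coeff of dx ∧ dy: -2*y
  coeff of dx ∧ dz: -z
  coeff of dy ∧ dz: -3*y
Step 2: Apply d again to each 2-form coefficient. The only possible 3-form in R^3 is dx ∧ dy ∧ dz, with coefficient
  ∂(coeff of dy∧dz)/∂x - ∂(coeff of dx∧dz)/∂y + ∂(coeff of dx∧dy)/∂z
  = ∂/∂x (-3*y) - ∂/∂y (-z) + ∂/∂z (-2*y).
Each of these terms simplifies to sums of mixed partials that cancel in pairs. The result is 0 (by equality of mixed partials for smooth functions — Schwarz / Clairaut).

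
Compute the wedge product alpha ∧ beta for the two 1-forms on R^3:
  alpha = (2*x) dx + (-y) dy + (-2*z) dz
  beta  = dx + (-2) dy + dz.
alpha ∧ beta = (-4*x + y) dx ∧ dy + (2*x + 2*z) dx ∧ dz + (-y - 4*z) dy ∧ dz

Distribute the wedge, using dx_i ∧ dx_j = -dx_j ∧ dx_i and dx_i ∧ dx_i = 0. For each pair (i, j) with i < j, the coefficient of dx_i ∧ dx_j in alpha ∧ beta is (alpha_i * beta_j - alpha_j * beta_i). Collecting: alpha ∧ beta = (-4*x + y) dx ∧ dy + (2*x + 2*z) dx ∧ dz + (-y - 4*z) dy ∧ dz.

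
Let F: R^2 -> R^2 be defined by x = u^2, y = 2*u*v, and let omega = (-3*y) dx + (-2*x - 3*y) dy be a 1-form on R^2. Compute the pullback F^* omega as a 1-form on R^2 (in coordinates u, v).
F^* omega = (4*u*v*(-4*u - 3*v)) du + (4*u^2*(-u - 3*v)) dv

Using F^*(f dg) = (f ∘ F) d(g ∘ F), substitute each coordinate x_i by F_i(u, v) in f_i, and replace dx_i by d F_i = (∂F_i/∂u) du + (∂F_i/∂v) dv.
  For the x component: f_1(F) = -6*u*v; d F_1 = (2*u) du + (0) dv
  For the y component: f_2(F) = 2*u*(-u - 3*v); d F_2 = (2*v) du + (2*u) dv
Combining and collecting du, dv coefficients:
  coeff of du: 4*u*v*(-4*u - 3*v)
  coeff of dv: 4*u^2*(-u - 3*v)
F^* omega = (4*u*v*(-4*u - 3*v)) du + (4*u^2*(-u - 3*v)) dv.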